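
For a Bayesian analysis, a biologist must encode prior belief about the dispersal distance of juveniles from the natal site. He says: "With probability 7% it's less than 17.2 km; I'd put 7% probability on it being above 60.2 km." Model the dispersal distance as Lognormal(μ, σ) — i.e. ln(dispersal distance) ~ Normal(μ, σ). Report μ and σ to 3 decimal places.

If T ~ Lognormal(μ,σ) then ln T ~ Normal(μ,σ), so the p-quantile of ln T is μ + z_p·σ.
ln(17.2) = 2.845 and ln(60.2) = 4.098; z_{0.07} = -1.476, z_{0.93} = 1.476.
σ = (4.098 − 2.845)/(1.476 − (-1.476)) = 0.424.
μ = 2.845 − (-1.476)·0.424 = 3.471.

μ ≈ 3.471, σ ≈ 0.424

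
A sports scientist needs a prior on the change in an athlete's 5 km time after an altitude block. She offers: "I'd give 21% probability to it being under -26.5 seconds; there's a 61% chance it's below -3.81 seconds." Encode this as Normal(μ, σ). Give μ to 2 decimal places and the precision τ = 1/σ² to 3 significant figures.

The p-quantile of Normal(μ,σ) is μ + z_p·σ, with z_{0.21} = -0.8064 and z_{0.61} = 0.2793.
Eliminate σ: μ = (z₂·x₁ − z₁·x₂)/(z₂ − z₁) = (0.2793·-26.5 − (-0.8064)·-3.81)/1.086 = -9.65.
Then σ = (x₂ − x₁)/(z₂ − z₁) = (-3.81 − -26.5)/1.086 = 20.90.
Precision τ = 1/σ² = 1/20.9² = 0.00229.

μ = -9.65, τ = 0.00229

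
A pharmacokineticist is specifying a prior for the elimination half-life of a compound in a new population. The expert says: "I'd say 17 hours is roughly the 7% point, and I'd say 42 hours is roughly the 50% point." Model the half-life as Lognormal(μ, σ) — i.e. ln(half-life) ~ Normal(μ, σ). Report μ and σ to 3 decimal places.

μ ≈ 3.738, σ ≈ 0.613

If T ~ Lognormal(μ,σ) then ln T ~ Normal(μ,σ), so the p-quantile of ln T is μ + z_p·σ.
ln(17) = 2.833 and ln(42) = 3.738; z_{0.07} = -1.476, z_{0.5} = 0.
σ = (3.738 − 2.833)/(0 − (-1.476)) = 0.613.
μ = 2.833 − (-1.476)·0.613 = 3.738.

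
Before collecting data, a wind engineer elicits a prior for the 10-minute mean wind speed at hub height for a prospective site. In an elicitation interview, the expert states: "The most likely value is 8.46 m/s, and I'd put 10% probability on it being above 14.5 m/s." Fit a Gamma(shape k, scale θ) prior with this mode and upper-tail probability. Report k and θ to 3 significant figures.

k ≈ 7.53, θ ≈ 1.3

Gamma(k,θ) with k>1 has mode (k−1)θ, so θ = 8.46/(k−1).
Need P(X < 14.5) = 0.9 with θ tied to k this way. Start at k = 2, θ = 8.46: P(X<14.5) ≈ 0.511.
Too low — raise k to concentrate. Iterating converges to k ≈ 7.53.
Then θ = 8.46/(7.53−1) ≈ 1.3.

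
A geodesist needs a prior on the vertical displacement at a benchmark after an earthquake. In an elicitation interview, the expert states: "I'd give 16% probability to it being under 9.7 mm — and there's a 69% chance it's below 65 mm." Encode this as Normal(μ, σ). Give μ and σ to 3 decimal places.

The p-quantile of Normal(μ,σ) is μ + z_p·σ, with z_{0.16} = -0.9945 and z_{0.69} = 0.4959.
Eliminate σ: μ = (z₂·x₁ − z₁·x₂)/(z₂ − z₁) = (0.4959·9.7 − (-0.9945)·65)/1.49 = 46.601.
Then σ = (x₂ − x₁)/(z₂ − z₁) = (65 − 9.7)/1.49 = 37.106.

μ = 46.601, σ = 37.106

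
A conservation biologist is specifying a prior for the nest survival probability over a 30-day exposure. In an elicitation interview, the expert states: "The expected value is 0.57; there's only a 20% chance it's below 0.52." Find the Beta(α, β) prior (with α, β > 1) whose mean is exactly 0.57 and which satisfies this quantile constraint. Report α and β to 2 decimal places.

α ≈ 39.34, β ≈ 29.68

With mean 0.57 fixed, write α = 0.57s, β = 0.43s where s = α+β.
Need P(θ < 0.52) = 0.2 under Beta(0.57s, 0.43s). Normal approximation: (q−m)/√(m(1−m)/s) ≈ z_{0.2} = -0.842, so s ≈ 0.57·0.43·(-0.842)²/(0.52−0.57)² = 69.4.
At s = 69.4: P(θ<0.52) ≈ 0.199. Adjusting to match 0.2 gives s ≈ 69.02.
So α = 0.57·69.02 ≈ 39.34, β = 0.43·69.02 ≈ 29.68.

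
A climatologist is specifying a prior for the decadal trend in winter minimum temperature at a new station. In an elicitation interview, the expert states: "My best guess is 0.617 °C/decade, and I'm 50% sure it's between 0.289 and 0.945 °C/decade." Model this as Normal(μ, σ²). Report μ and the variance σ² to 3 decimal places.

μ = 0.617, σ² = 0.236

A symmetric 50% interval runs μ ± z·σ with z = 0.6745.
Half-width = 0.328, so σ = 0.328/0.6745 = 0.4863 and σ² = 0.236.
μ is the stated best guess, 0.617.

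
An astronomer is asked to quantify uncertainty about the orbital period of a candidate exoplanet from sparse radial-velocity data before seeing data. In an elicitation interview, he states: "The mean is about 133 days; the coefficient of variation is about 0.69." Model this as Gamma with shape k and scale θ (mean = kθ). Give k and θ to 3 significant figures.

For Gamma(k, scale θ): mean = kθ, variance = kθ², so CV = 1/√k.
CV = 0.69, hence k = 1/CV² = 2.1.
Then θ = mean/k = 133/2.1 = 63.3.

k ≈ 2.1, θ ≈ 63.3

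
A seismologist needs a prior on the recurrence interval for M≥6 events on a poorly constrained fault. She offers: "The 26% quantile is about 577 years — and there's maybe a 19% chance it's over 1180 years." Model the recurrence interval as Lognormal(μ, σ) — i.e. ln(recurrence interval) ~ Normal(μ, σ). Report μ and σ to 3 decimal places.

If T ~ Lognormal(μ,σ) then ln T ~ Normal(μ,σ), so the p-quantile of ln T is μ + z_p·σ.
ln(577) = 6.358 and ln(1180) = 7.073; z_{0.26} = -0.6433, z_{0.81} = 0.8779.
σ = (7.073 − 6.358)/(0.8779 − (-0.6433)) = 0.470.
μ = 6.358 − (-0.6433)·0.470 = 6.660.

μ ≈ 6.660, σ ≈ 0.470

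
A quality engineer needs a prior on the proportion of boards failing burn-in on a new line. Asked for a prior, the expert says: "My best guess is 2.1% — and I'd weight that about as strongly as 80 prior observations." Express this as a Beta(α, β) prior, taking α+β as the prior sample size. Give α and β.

Under the effective-sample-size interpretation, Beta(α, β) has prior mean α/(α+β) and prior sample size α+β.
So α+β = 80 and α/(α+β) = 0.021, giving α = 0.021·80 = 1.68 and β = 80 − 1.68 = 78.32.

α = 1.68, β = 78.32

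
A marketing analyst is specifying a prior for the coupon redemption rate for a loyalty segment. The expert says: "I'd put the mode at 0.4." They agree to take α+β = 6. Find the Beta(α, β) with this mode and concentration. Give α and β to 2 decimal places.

For α,β > 1 the Beta mode is (α−1)/(α+β−2). With α+β = 6, the mode is (α−1)/4.
Set (α−1)/4 = 0.4 → α = 1 + 0.4·4 = 2.60.
β = 6 − α = 3.40.

α = 2.60, β = 3.40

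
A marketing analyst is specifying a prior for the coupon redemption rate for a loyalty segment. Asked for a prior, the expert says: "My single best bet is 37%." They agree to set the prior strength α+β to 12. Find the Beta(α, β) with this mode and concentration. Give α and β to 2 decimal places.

α = 4.70, β = 7.30

For α,β > 1 the Beta mode is (α−1)/(α+β−2). With α+β = 12, the mode is (α−1)/10.
Set (α−1)/10 = 0.37 → α = 1 + 0.37·10 = 4.70.
β = 12 − α = 7.30.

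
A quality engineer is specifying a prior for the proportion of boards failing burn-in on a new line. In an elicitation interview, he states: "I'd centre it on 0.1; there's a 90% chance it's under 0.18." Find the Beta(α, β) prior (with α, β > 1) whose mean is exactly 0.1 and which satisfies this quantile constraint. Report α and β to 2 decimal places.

With mean 0.1 fixed, write α = 0.1s, β = 0.9s where s = α+β.
Need P(θ < 0.18) = 0.9 under Beta(0.1s, 0.9s). Normal approximation: (q−m)/√(m(1−m)/s) ≈ z_{0.9} = 1.28, so s ≈ 0.1·0.9·(1.28)²/(0.18−0.1)² = 23.1.
At s = 23.1: P(θ<0.18) ≈ 0.893. Adjusting to match 0.9 gives s ≈ 25.19.
So α = 0.1·25.19 ≈ 2.52, β = 0.9·25.19 ≈ 22.67.

α ≈ 2.52, β ≈ 22.67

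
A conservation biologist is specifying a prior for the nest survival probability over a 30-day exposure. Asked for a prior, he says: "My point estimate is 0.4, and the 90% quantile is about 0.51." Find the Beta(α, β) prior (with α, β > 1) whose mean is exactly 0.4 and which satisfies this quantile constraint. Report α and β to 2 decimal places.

α ≈ 13.20, β ≈ 19.81

With mean 0.4 fixed, write α = 0.4s, β = 0.6s where s = α+β.
Need P(θ < 0.51) = 0.9 under Beta(0.4s, 0.6s). Normal approximation: (q−m)/√(m(1−m)/s) ≈ z_{0.9} = 1.28, so s ≈ 0.4·0.6·(1.28)²/(0.51−0.4)² = 32.6.
At s = 32.6: P(θ<0.51) ≈ 0.899. Adjusting to match 0.9 gives s ≈ 33.01.
So α = 0.4·33.01 ≈ 13.20, β = 0.6·33.01 ≈ 19.81.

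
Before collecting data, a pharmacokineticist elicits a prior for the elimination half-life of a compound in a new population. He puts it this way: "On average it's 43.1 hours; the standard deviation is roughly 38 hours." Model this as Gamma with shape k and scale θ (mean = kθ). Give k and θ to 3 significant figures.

k ≈ 1.29, θ ≈ 33.5

For Gamma(k, scale θ): mean = kθ, variance = kθ², so CV = 1/√k.
CV = SD/mean = 38/43.1 = 0.8817, hence k = 1/CV² = 1.29.
Then θ = mean/k = 43.1/1.29 = 33.5.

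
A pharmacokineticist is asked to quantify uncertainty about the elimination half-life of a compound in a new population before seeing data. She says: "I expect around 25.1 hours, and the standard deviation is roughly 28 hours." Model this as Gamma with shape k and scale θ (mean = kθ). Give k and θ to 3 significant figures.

For Gamma(k, scale θ): mean = kθ, variance = kθ², so CV = 1/√k.
CV = SD/mean = 28/25.1 = 1.116, hence k = 1/CV² = 0.804.
Then θ = mean/k = 25.1/0.804 = 31.2.

k ≈ 0.804, θ ≈ 31.2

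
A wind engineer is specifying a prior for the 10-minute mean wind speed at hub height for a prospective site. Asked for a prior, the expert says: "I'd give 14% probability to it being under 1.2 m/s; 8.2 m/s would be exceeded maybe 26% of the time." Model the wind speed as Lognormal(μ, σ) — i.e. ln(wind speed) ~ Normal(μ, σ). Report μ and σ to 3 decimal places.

If T ~ Lognormal(μ,σ) then ln T ~ Normal(μ,σ), so the p-quantile of ln T is μ + z_p·σ.
ln(1.2) = 0.1823 and ln(8.2) = 2.104; z_{0.14} = -1.08, z_{0.74} = 0.6433.
σ = (2.104 − 0.1823)/(0.6433 − (-1.08)) = 1.115.
μ = 0.1823 − (-1.08)·1.115 = 1.387.

μ ≈ 1.387, σ ≈ 1.115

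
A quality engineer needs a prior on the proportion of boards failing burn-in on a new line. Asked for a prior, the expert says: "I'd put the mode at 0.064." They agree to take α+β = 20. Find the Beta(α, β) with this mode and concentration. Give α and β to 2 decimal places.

α = 2.15, β = 17.85

For α,β > 1 the Beta mode is (α−1)/(α+β−2). With α+β = 20, the mode is (α−1)/18.
Set (α−1)/18 = 0.064 → α = 1 + 0.064·18 = 2.15.
β = 20 − α = 17.85.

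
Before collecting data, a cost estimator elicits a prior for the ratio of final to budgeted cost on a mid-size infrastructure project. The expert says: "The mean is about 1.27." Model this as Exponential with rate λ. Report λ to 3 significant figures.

λ ≈ 0.787

Exponential mean = 1/λ, so λ = 1/1.27 = 0.787.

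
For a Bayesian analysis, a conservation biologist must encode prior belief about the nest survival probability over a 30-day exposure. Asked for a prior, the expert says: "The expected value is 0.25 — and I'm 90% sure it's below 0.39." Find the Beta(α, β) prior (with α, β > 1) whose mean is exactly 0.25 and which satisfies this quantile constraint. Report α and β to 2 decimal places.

With mean 0.25 fixed, write α = 0.25s, β = 0.75s where s = α+β.
Need P(θ < 0.39) = 0.9 under Beta(0.25s, 0.75s). Normal approximation: (q−m)/√(m(1−m)/s) ≈ z_{0.9} = 1.28, so s ≈ 0.25·0.75·(1.28)²/(0.39−0.25)² = 15.7.
At s = 15.7: P(θ<0.39) ≈ 0.894. Adjusting to match 0.9 gives s ≈ 16.64.
So α = 0.25·16.64 ≈ 4.16, β = 0.75·16.64 ≈ 12.48.

α ≈ 4.16, β ≈ 12.48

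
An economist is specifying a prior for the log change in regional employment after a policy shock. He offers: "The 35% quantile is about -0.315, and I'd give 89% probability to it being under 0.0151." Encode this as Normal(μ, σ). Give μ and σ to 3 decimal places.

μ = -0.236, σ = 0.205

The p-quantile of Normal(μ,σ) is μ + z_p·σ, with z_{0.35} = -0.3853 and z_{0.89} = 1.227.
Eliminate σ: μ = (z₂·x₁ − z₁·x₂)/(z₂ − z₁) = (1.227·-0.315 − (-0.3853)·0.0151)/1.612 = -0.236.
Then σ = (x₂ − x₁)/(z₂ − z₁) = (0.0151 − -0.315)/1.612 = 0.205.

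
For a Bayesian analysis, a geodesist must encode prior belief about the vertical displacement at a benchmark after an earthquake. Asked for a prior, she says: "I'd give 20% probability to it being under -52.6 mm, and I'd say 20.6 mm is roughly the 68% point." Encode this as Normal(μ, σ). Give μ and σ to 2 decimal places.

μ = -5.55, σ = 55.91

For Normal(μ,σ), the p-quantile is μ + z_p·σ. Here z_{0.2} = -0.8416, z_{0.68} = 0.4677.
So -52.6 = μ − 0.8416σ and 20.6 = μ + 0.4677σ.
Subtracting: σ = (20.6 − -52.6)/(0.4677 − (-0.8416)) = 55.91.
Then μ = -52.6 − (-0.8416)·55.91 = -5.55.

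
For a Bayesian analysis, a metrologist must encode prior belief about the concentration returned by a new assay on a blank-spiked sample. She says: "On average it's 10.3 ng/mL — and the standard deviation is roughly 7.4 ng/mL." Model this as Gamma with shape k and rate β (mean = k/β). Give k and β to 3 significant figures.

For Gamma(k, rate β): mean = k/β, variance = k/β², so CV = 1/√k.
CV = SD/mean = 7.4/10.3 = 0.7184, hence k = 1/CV² = 1.94.
Then β = k/mean = 1.94/10.3 = 0.188.

k ≈ 1.94, β ≈ 0.188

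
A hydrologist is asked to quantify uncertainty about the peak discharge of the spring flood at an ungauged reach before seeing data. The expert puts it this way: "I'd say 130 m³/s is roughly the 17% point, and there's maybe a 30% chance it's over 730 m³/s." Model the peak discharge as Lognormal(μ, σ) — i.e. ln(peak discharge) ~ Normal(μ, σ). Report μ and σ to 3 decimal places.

μ ≈ 5.981, σ ≈ 1.167

If T ~ Lognormal(μ,σ) then ln T ~ Normal(μ,σ), so the p-quantile of ln T is μ + z_p·σ.
ln(130) = 4.868 and ln(730) = 6.593; z_{0.17} = -0.9542, z_{0.7} = 0.5244.
σ = (6.593 − 4.868)/(0.5244 − (-0.9542)) = 1.167.
μ = 4.868 − (-0.9542)·1.167 = 5.981.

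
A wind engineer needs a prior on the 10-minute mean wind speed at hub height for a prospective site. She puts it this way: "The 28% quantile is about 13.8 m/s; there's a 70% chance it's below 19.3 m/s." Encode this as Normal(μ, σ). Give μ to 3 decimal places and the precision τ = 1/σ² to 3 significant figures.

For Normal(μ,σ), the p-quantile is μ + z_p·σ. Here z_{0.28} = -0.5828, z_{0.7} = 0.5244.
So 13.8 = μ − 0.5828σ and 19.3 = μ + 0.5244σ.
Subtracting: σ = (19.3 − 13.8)/(0.5244 − (-0.5828)) = 4.967.
Then μ = 13.8 − (-0.5828)·4.967 = 16.695.
Precision τ = 1/σ² = 1/4.967² = 0.0405.

μ = 16.695, τ = 0.0405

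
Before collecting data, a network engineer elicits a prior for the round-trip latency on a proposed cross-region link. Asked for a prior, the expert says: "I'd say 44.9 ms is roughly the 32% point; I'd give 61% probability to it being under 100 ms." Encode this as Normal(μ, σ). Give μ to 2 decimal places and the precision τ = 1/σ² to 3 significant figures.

μ = 79.40, τ = 0.000184

For Normal(μ,σ), the p-quantile is μ + z_p·σ. Here z_{0.32} = -0.4677, z_{0.61} = 0.2793.
So 44.9 = μ − 0.4677σ and 100 = μ + 0.2793σ.
Subtracting: σ = (100 − 44.9)/(0.2793 − (-0.4677)) = 73.76.
Then μ = 44.9 − (-0.4677)·73.76 = 79.40.
Precision τ = 1/σ² = 1/73.76² = 0.000184.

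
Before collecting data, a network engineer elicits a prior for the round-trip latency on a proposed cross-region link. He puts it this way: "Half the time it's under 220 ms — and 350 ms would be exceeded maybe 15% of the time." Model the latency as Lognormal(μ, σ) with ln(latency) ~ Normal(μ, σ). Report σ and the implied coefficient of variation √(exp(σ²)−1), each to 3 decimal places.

σ ≈ 0.448, CV ≈ 0.471

If T ~ Lognormal(μ,σ) then ln T ~ Normal(μ,σ), so the p-quantile of ln T is μ + z_p·σ.
ln(220) = 5.394 and ln(350) = 5.858; z_{0.5} = 0, z_{0.85} = 1.036.
σ = (5.858 − 5.394)/(1.036 − (0)) = 0.448.
μ = 5.394 − (0)·0.448 = 5.394.
CV = √(exp(σ²)−1) = √(exp(0.2007)−1) = 0.471.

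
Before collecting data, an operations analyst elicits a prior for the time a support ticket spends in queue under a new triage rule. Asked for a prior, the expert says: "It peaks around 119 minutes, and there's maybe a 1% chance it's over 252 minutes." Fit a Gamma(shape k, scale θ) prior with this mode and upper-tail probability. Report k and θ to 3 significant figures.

k ≈ 9.63, θ ≈ 13.8

Gamma(k,θ) with k>1 has mode (k−1)θ, so θ = 119/(k−1).
Need P(X < 252) = 0.99 with θ tied to k this way. Start at k = 2, θ = 119: P(X<252) ≈ 0.625.
Too low — raise k to concentrate. Iterating converges to k ≈ 9.63.
Then θ = 119/(9.63−1) ≈ 13.8.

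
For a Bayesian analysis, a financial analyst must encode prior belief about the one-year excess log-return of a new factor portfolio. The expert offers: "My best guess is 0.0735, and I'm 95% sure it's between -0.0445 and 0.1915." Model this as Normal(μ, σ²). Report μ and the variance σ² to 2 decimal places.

A symmetric 95% interval runs μ ± z·σ with z = 1.96.
Half-width = 0.118, so σ = 0.118/1.96 = 0.060 and σ² = 0.00.
μ is the stated best guess, 0.07.

μ = 0.07, σ² = 0.00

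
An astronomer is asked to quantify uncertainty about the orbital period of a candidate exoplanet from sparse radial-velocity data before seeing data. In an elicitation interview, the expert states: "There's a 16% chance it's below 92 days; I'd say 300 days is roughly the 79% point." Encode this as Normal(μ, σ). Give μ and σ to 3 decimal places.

μ = 206.859, σ = 115.499

The p-quantile of Normal(μ,σ) is μ + z_p·σ, with z_{0.16} = -0.9945 and z_{0.79} = 0.8064.
Eliminate σ: μ = (z₂·x₁ − z₁·x₂)/(z₂ − z₁) = (0.8064·92 − (-0.9945)·300)/1.801 = 206.859.
Then σ = (x₂ − x₁)/(z₂ − z₁) = (300 − 92)/1.801 = 115.499.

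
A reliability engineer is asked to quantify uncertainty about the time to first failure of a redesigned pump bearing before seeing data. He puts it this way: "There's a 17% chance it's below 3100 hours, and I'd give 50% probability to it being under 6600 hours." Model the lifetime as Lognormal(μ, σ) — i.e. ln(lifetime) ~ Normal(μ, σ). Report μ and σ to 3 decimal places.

μ ≈ 8.795, σ ≈ 0.792

If T ~ Lognormal(μ,σ) then ln T ~ Normal(μ,σ), so the p-quantile of ln T is μ + z_p·σ.
ln(3100) = 8.039 and ln(6600) = 8.795; z_{0.17} = -0.9542, z_{0.5} = 0.
σ = (8.795 − 8.039)/(0 − (-0.9542)) = 0.792.
μ = 8.039 − (-0.9542)·0.792 = 8.795.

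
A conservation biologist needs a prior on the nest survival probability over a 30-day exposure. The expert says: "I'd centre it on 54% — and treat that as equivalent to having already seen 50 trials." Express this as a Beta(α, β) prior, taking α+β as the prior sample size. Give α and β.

Under the effective-sample-size interpretation, Beta(α, β) has prior mean α/(α+β) and prior sample size α+β.
So α+β = 50 and α/(α+β) = 0.54, giving α = 0.54·50 = 27 and β = 50 − 27 = 23.

α = 27, β = 23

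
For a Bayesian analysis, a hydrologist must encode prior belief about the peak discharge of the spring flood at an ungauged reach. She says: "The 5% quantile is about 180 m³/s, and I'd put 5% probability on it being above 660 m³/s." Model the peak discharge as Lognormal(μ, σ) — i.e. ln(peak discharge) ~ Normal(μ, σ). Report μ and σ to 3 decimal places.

If T ~ Lognormal(μ,σ) then ln T ~ Normal(μ,σ), so the p-quantile of ln T is μ + z_p·σ.
ln(180) = 5.193 and ln(660) = 6.492; z_{0.05} = -1.645, z_{0.95} = 1.645.
σ = (6.492 − 5.193)/(1.645 − (-1.645)) = 0.395.
μ = 5.193 − (-1.645)·0.395 = 5.843.

μ ≈ 5.843, σ ≈ 0.395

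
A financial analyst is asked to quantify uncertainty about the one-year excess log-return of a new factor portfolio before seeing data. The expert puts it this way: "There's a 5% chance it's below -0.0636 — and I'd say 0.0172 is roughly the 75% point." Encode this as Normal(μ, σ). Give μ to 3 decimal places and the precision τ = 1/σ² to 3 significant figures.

For Normal(μ,σ), the p-quantile is μ + z_p·σ. Here z_{0.05} = -1.645, z_{0.75} = 0.6745.
So -0.0636 = μ − 1.645σ and 0.0172 = μ + 0.6745σ.
Subtracting: σ = (0.0172 − -0.0636)/(0.6745 − (-1.645)) = 0.035.
Then μ = -0.0636 − (-1.645)·0.035 = -0.006.
Precision τ = 1/σ² = 1/0.03484² = 824.

μ = -0.006, τ = 824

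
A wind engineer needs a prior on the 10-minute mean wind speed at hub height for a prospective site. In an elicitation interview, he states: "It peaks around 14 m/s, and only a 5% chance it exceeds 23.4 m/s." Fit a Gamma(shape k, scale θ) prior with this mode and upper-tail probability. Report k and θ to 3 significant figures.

Gamma(k,θ) with k>1 has mode (k−1)θ, so θ = 14/(k−1).
Need P(X < 23.4) = 0.95 with θ tied to k this way. Start at k = 2, θ = 14: P(X<23.4) ≈ 0.498.
Too low — raise k to concentrate. Iterating converges to k ≈ 11.6.
Then θ = 14/(11.6−1) ≈ 1.32.

k ≈ 11.6, θ ≈ 1.32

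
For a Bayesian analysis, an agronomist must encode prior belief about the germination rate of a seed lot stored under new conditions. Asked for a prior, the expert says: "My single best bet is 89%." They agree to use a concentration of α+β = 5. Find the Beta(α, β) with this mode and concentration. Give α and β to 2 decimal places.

α = 3.67, β = 1.33

For α,β > 1 the Beta mode is (α−1)/(α+β−2). With α+β = 5, the mode is (α−1)/3.
Set (α−1)/3 = 0.89 → α = 1 + 0.89·3 = 3.67.
β = 5 − α = 1.33.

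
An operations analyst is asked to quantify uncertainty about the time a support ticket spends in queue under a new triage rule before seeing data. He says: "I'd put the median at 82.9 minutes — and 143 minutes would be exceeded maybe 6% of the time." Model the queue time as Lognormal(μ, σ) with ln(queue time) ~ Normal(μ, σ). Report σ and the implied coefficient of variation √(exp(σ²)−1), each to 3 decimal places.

If T ~ Lognormal(μ,σ) then ln T ~ Normal(μ,σ), so the p-quantile of ln T is μ + z_p·σ.
ln(82.9) = 4.418 and ln(143) = 4.963; z_{0.5} = 0, z_{0.94} = 1.555.
σ = (4.963 − 4.418)/(1.555 − (0)) = 0.351.
μ = 4.418 − (0)·0.351 = 4.418.
CV = √(exp(σ²)−1) = √(exp(0.1230)−1) = 0.362.

σ ≈ 0.351, CV ≈ 0.362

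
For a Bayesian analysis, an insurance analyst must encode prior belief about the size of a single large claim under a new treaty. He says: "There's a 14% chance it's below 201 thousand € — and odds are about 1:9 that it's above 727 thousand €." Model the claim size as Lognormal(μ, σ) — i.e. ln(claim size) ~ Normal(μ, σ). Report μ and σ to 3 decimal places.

μ ≈ 5.891, σ ≈ 0.544

If T ~ Lognormal(μ,σ) then ln T ~ Normal(μ,σ), so the p-quantile of ln T is μ + z_p·σ.
ln(201) = 5.303 and ln(727) = 6.589; z_{0.14} = -1.08, z_{0.9} = 1.282.
σ = (6.589 − 5.303)/(1.282 − (-1.08)) = 0.544.
μ = 5.303 − (-1.08)·0.544 = 5.891.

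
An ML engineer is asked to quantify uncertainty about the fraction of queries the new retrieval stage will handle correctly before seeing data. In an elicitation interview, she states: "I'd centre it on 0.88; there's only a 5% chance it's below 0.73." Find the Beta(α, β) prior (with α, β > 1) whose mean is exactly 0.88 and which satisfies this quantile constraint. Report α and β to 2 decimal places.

With mean 0.88 fixed, write α = 0.88s, β = 0.12s where s = α+β.
Need P(θ < 0.73) = 0.05 under Beta(0.88s, 0.12s). Normal approximation: (q−m)/√(m(1−m)/s) ≈ z_{0.05} = -1.64, so s ≈ 0.88·0.12·(-1.64)²/(0.73−0.88)² = 12.7.
At s = 12.7: P(θ<0.73) ≈ 0.068. Adjusting to match 0.05 gives s ≈ 16.44.
So α = 0.88·16.44 ≈ 14.47, β = 0.12·16.44 ≈ 1.97.

α ≈ 14.47, β ≈ 1.97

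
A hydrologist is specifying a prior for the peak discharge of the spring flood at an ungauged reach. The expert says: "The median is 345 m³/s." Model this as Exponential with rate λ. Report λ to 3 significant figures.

Exponential median = ln 2 / λ, so λ = ln 2 / 345.0 = 0.00201.

λ ≈ 0.00201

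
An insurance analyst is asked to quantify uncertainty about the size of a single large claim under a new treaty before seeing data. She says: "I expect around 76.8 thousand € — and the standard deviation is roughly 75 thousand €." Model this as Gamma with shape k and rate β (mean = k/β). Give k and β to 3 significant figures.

For Gamma(k, rate β): mean = k/β, variance = k/β², so CV = 1/√k.
CV = SD/mean = 75/76.8 = 0.9766, hence k = 1/CV² = 1.05.
Then β = k/mean = 1.05/76.8 = 0.0137.

k ≈ 1.05, β ≈ 0.0137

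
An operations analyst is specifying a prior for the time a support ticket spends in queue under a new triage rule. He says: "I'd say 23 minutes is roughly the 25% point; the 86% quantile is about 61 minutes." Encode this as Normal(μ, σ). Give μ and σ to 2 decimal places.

μ = 37.61, σ = 21.65

For Normal(μ,σ), the p-quantile is μ + z_p·σ. Here z_{0.25} = -0.6745, z_{0.86} = 1.08.
So 23 = μ − 0.6745σ and 61 = μ + 1.08σ.
Subtracting: σ = (61 − 23)/(1.08 − (-0.6745)) = 21.65.
Then μ = 23 − (-0.6745)·21.65 = 37.61.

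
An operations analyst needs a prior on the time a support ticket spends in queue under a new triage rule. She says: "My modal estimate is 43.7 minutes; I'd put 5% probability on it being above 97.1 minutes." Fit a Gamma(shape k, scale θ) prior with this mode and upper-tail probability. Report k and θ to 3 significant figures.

Gamma(k,θ) with k>1 has mode (k−1)θ, so θ = 43.7/(k−1).
Need P(X < 97.1) = 0.95 with θ tied to k this way. Start at k = 2, θ = 43.7: P(X<97.1) ≈ 0.651.
Too low — raise k to concentrate. Iterating converges to k ≈ 5.31.
Then θ = 43.7/(5.31−1) ≈ 10.1.

k ≈ 5.31, θ ≈ 10.1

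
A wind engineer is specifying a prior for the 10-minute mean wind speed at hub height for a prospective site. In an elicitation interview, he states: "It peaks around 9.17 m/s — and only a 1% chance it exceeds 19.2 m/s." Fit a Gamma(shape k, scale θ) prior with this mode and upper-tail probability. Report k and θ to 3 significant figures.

Gamma(k,θ) with k>1 has mode (k−1)θ, so θ = 9.17/(k−1).
Need P(X < 19.2) = 0.99 with θ tied to k this way. Start at k = 2, θ = 9.17: P(X<19.2) ≈ 0.619.
Too low — raise k to concentrate. Iterating converges to k ≈ 9.92.
Then θ = 9.17/(9.92−1) ≈ 1.03.

k ≈ 9.92, θ ≈ 1.03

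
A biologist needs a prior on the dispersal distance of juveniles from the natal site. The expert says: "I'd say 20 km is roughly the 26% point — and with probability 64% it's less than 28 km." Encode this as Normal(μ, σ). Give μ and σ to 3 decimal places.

For Normal(μ,σ), the p-quantile is μ + z_p·σ. Here z_{0.26} = -0.6433, z_{0.64} = 0.3585.
So 20 = μ − 0.6433σ and 28 = μ + 0.3585σ.
Subtracting: σ = (28 − 20)/(0.3585 − (-0.6433)) = 7.986.
Then μ = 20 − (-0.6433)·7.986 = 25.137.

μ = 25.137, σ = 7.986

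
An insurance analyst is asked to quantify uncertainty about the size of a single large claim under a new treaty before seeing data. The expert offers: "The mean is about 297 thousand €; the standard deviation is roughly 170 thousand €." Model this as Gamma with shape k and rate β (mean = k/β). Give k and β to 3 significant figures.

For Gamma(k, rate β): mean = k/β, variance = k/β², so CV = 1/√k.
CV = SD/mean = 170/297 = 0.5724, hence k = 1/CV² = 3.05.
Then β = k/mean = 3.05/297 = 0.0103.

k ≈ 3.05, β ≈ 0.0103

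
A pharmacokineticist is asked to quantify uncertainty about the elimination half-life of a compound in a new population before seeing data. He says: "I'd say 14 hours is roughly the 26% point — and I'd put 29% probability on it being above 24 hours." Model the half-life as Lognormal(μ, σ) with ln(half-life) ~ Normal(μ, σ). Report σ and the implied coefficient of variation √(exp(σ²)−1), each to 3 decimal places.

σ ≈ 0.450, CV ≈ 0.474

If T ~ Lognormal(μ,σ) then ln T ~ Normal(μ,σ), so the p-quantile of ln T is μ + z_p·σ.
ln(14) = 2.639 and ln(24) = 3.178; z_{0.26} = -0.6433, z_{0.71} = 0.5534.
σ = (3.178 − 2.639)/(0.5534 − (-0.6433)) = 0.450.
μ = 2.639 − (-0.6433)·0.450 = 2.929.
CV = √(exp(σ²)−1) = √(exp(0.2029)−1) = 0.474.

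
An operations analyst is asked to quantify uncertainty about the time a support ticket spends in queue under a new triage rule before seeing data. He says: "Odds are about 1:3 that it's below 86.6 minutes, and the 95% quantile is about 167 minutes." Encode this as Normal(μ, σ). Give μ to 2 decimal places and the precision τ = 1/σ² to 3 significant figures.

μ = 109.98, τ = 0.000832

The p-quantile of Normal(μ,σ) is μ + z_p·σ, with z_{0.25} = -0.6745 and z_{0.95} = 1.645.
Eliminate σ: μ = (z₂·x₁ − z₁·x₂)/(z₂ − z₁) = (1.645·86.6 − (-0.6745)·167)/2.319 = 109.98.
Then σ = (x₂ − x₁)/(z₂ − z₁) = (167 − 86.6)/2.319 = 34.66.
Precision τ = 1/σ² = 1/34.66² = 0.000832.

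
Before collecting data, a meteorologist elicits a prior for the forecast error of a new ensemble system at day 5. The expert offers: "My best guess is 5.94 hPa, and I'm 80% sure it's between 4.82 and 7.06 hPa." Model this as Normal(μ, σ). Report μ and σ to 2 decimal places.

μ = 5.94, σ = 0.87

A symmetric 80% interval runs μ ± z·σ with z = 1.282.
Half-width = 1.12, so σ = 1.12/1.282 = 0.87.
μ is the stated best guess, 5.94.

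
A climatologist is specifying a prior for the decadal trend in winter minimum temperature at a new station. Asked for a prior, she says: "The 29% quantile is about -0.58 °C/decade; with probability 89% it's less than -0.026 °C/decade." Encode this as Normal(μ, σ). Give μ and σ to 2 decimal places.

The p-quantile of Normal(μ,σ) is μ + z_p·σ, with z_{0.29} = -0.5534 and z_{0.89} = 1.227.
Eliminate σ: μ = (z₂·x₁ − z₁·x₂)/(z₂ − z₁) = (1.227·-0.58 − (-0.5534)·-0.026)/1.78 = -0.41.
Then σ = (x₂ − x₁)/(z₂ − z₁) = (-0.026 − -0.58)/1.78 = 0.31.

μ = -0.41, σ = 0.31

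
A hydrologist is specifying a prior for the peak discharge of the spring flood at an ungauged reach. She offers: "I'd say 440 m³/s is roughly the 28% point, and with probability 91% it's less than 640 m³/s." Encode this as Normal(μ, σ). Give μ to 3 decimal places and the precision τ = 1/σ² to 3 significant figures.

For Normal(μ,σ), the p-quantile is μ + z_p·σ. Here z_{0.28} = -0.5828, z_{0.91} = 1.341.
So 440 = μ − 0.5828σ and 640 = μ + 1.341σ.
Subtracting: σ = (640 − 440)/(1.341 − (-0.5828)) = 103.972.
Then μ = 440 − (-0.5828)·103.972 = 500.599.
Precision τ = 1/σ² = 1/104² = 9.25e-05.

μ = 500.599, τ = 9.25e-05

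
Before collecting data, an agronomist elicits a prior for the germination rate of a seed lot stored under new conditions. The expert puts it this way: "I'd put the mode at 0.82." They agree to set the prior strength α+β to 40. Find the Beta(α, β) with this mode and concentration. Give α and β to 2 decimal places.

α = 32.16, β = 7.84

For α,β > 1 the Beta mode is (α−1)/(α+β−2). With α+β = 40, the mode is (α−1)/38.
Set (α−1)/38 = 0.82 → α = 1 + 0.82·38 = 32.16.
β = 40 − α = 7.84.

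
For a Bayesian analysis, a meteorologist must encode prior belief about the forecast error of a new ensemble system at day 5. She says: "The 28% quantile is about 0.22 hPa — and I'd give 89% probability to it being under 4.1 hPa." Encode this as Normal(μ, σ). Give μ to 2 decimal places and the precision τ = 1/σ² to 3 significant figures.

μ = 1.47, τ = 0.217

For Normal(μ,σ), the p-quantile is μ + z_p·σ. Here z_{0.28} = -0.5828, z_{0.89} = 1.227.
So 0.22 = μ − 0.5828σ and 4.1 = μ + 1.227σ.
Subtracting: σ = (4.1 − 0.22)/(1.227 − (-0.5828)) = 2.14.
Then μ = 0.22 − (-0.5828)·2.14 = 1.47.
Precision τ = 1/σ² = 1/2.144² = 0.217.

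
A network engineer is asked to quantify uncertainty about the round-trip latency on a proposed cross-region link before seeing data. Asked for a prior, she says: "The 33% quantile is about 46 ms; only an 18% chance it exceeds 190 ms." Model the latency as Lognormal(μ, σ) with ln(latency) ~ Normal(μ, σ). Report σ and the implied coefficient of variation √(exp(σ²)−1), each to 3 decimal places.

σ ≈ 1.047, CV ≈ 1.411

If T ~ Lognormal(μ,σ) then ln T ~ Normal(μ,σ), so the p-quantile of ln T is μ + z_p·σ.
ln(46) = 3.829 and ln(190) = 5.247; z_{0.33} = -0.4399, z_{0.82} = 0.9154.
σ = (5.247 − 3.829)/(0.9154 − (-0.4399)) = 1.047.
μ = 3.829 − (-0.4399)·1.047 = 4.289.
CV = √(exp(σ²)−1) = √(exp(1.0953)−1) = 1.411.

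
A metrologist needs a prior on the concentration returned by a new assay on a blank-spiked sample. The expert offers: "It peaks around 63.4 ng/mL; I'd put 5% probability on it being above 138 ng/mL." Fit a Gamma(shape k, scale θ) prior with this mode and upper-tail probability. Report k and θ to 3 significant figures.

Gamma(k,θ) with k>1 has mode (k−1)θ, so θ = 63.4/(k−1).
Need P(X < 138) = 0.95 with θ tied to k this way. Start at k = 2, θ = 63.4: P(X<138) ≈ 0.640.
Too low — raise k to concentrate. Iterating converges to k ≈ 5.55.
Then θ = 63.4/(5.55−1) ≈ 13.9.

k ≈ 5.55, θ ≈ 13.9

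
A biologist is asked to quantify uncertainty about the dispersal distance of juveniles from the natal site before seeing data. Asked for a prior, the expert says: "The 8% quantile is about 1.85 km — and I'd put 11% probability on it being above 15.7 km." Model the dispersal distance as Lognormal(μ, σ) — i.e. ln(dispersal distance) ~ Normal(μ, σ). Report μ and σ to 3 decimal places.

If T ~ Lognormal(μ,σ) then ln T ~ Normal(μ,σ), so the p-quantile of ln T is μ + z_p·σ.
ln(1.85) = 0.6152 and ln(15.7) = 2.754; z_{0.08} = -1.405, z_{0.89} = 1.227.
σ = (2.754 − 0.6152)/(1.227 − (-1.405)) = 0.813.
μ = 0.6152 − (-1.405)·0.813 = 1.757.

μ ≈ 1.757, σ ≈ 0.813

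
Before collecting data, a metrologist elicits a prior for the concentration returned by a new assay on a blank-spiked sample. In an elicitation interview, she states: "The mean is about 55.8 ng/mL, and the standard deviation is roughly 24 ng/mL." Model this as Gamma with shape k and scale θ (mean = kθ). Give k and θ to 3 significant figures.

For Gamma(k, scale θ): mean = kθ, variance = kθ², so CV = 1/√k.
CV = SD/mean = 24/55.8 = 0.4301, hence k = 1/CV² = 5.41.
Then θ = mean/k = 55.8/5.41 = 10.3.

k ≈ 5.41, θ ≈ 10.3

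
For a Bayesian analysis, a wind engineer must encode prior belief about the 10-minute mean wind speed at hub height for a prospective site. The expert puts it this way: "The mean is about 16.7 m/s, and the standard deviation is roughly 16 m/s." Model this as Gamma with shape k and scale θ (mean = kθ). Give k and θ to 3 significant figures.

For Gamma(k, scale θ): mean = kθ, variance = kθ², so CV = 1/√k.
CV = SD/mean = 16/16.7 = 0.9581, hence k = 1/CV² = 1.09.
Then θ = mean/k = 16.7/1.09 = 15.3.

k ≈ 1.09, θ ≈ 15.3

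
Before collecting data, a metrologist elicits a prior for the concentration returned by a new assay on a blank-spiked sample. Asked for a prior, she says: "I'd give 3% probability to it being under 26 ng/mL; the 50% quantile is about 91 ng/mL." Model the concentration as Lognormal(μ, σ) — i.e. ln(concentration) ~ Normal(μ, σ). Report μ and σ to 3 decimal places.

If T ~ Lognormal(μ,σ) then ln T ~ Normal(μ,σ), so the p-quantile of ln T is μ + z_p·σ.
ln(26) = 3.258 and ln(91) = 4.511; z_{0.03} = -1.881, z_{0.5} = 0.
σ = (4.511 − 3.258)/(0 − (-1.881)) = 0.666.
μ = 3.258 − (-1.881)·0.666 = 4.511.

μ ≈ 4.511, σ ≈ 0.666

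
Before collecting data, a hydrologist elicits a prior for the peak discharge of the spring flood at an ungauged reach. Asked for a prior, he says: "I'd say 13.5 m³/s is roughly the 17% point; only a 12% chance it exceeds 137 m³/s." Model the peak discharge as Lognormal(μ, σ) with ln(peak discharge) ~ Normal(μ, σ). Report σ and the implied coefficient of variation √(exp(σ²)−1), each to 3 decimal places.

If T ~ Lognormal(μ,σ) then ln T ~ Normal(μ,σ), so the p-quantile of ln T is μ + z_p·σ.
ln(13.5) = 2.603 and ln(137) = 4.92; z_{0.17} = -0.9542, z_{0.88} = 1.175.
σ = (4.92 − 2.603)/(1.175 − (-0.9542)) = 1.088.
μ = 2.603 − (-0.9542)·1.088 = 3.641.
CV = √(exp(σ²)−1) = √(exp(1.1845)−1) = 1.506.

σ ≈ 1.088, CV ≈ 1.506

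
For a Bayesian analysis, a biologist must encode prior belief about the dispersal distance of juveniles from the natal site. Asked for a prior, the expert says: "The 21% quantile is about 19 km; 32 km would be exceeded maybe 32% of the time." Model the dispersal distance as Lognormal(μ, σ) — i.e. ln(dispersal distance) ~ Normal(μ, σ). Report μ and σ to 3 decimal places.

If T ~ Lognormal(μ,σ) then ln T ~ Normal(μ,σ), so the p-quantile of ln T is μ + z_p·σ.
ln(19) = 2.944 and ln(32) = 3.466; z_{0.21} = -0.8064, z_{0.68} = 0.4677.
σ = (3.466 − 2.944)/(0.4677 − (-0.8064)) = 0.409.
μ = 2.944 − (-0.8064)·0.409 = 3.274.

μ ≈ 3.274, σ ≈ 0.409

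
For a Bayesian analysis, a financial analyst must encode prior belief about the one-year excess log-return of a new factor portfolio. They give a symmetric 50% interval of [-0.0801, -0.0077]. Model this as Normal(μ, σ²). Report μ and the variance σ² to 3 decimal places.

μ = -0.044, σ² = 0.003

A symmetric 50% interval runs μ ± z·σ with z = 0.6745.
Half-width = 0.0362, so σ = 0.0362/0.6745 = 0.0537 and σ² = 0.003.
μ is the interval midpoint, -0.044.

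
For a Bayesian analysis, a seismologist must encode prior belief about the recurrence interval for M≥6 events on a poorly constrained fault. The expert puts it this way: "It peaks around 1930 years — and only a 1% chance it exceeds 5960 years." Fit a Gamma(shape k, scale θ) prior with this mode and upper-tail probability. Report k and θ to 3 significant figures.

k ≈ 4.52, θ ≈ 549

Gamma(k,θ) with k>1 has mode (k−1)θ, so θ = 1930/(k−1).
Need P(X < 5960) = 0.99 with θ tied to k this way. Start at k = 2, θ = 1930: P(X<5960) ≈ 0.814.
Too low — raise k to concentrate. Iterating converges to k ≈ 4.52.
Then θ = 1930/(4.52−1) ≈ 549.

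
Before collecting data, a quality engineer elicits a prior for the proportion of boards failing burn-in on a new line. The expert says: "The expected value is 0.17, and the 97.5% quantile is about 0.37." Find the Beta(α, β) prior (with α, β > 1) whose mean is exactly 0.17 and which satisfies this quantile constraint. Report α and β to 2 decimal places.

α ≈ 3.03, β ≈ 14.77

With mean 0.17 fixed, write α = 0.17s, β = 0.83s where s = α+β.
Need P(θ < 0.37) = 0.975 under Beta(0.17s, 0.83s). Normal approximation: (q−m)/√(m(1−m)/s) ≈ z_{0.975} = 1.96, so s ≈ 0.17·0.83·(1.96)²/(0.37−0.17)² = 13.6.
At s = 13.6: P(θ<0.37) ≈ 0.959. Adjusting to match 0.975 gives s ≈ 17.80.
So α = 0.17·17.80 ≈ 3.03, β = 0.83·17.80 ≈ 14.77.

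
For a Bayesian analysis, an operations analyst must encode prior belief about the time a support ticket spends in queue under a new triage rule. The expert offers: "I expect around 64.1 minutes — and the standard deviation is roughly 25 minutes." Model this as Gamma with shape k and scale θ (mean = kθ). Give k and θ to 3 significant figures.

k ≈ 6.57, θ ≈ 9.75

For Gamma(k, scale θ): mean = kθ, variance = kθ², so CV = 1/√k.
CV = SD/mean = 25/64.1 = 0.39, hence k = 1/CV² = 6.57.
Then θ = mean/k = 64.1/6.57 = 9.75.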